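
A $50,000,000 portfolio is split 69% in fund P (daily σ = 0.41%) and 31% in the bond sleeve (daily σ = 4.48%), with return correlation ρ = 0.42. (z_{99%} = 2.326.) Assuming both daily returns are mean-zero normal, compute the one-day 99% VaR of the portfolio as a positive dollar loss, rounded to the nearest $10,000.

σ_p² = 0.69²·0.41² + 0.31²·4.48² + 2·0.42·0.69·0.31·0.41·4.48 = 2.3388 (%²).
σ_p = √2.3388 = 1.529%.
VaR = 2.326 × 1.529% = 3.556%; on $50,000,000 that is $1,778,000.

$1,780,000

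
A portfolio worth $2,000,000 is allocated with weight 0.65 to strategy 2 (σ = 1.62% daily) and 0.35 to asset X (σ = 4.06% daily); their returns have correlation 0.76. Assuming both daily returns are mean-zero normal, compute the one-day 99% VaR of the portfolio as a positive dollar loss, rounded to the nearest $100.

$108,100

σ_p² = 0.65²·1.62² + 0.35²·4.06² + 2·0.76·0.65·0.35·1.62·4.06 = 5.4024 (%²).
σ_p = √5.4024 = 2.324%.
At 99%, z = 2.326.
VaR = 2.326 × 2.324% = 5.406%; on $2,000,000 that is $108,120.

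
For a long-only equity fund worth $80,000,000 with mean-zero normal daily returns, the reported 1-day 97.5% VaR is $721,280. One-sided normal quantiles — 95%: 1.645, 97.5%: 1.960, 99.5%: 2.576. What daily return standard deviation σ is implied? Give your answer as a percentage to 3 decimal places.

VaR as a fraction: $721,280 / $80,000,000 = 0.902%.
σ = VaR / z = 0.902% / 1.960 = 0.460%.

0.460%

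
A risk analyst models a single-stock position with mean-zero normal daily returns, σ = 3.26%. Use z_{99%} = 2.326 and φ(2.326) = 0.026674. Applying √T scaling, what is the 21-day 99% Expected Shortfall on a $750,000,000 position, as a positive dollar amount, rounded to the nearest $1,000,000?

$299,000,000

σ_{21d} = 3.26% × √21 = 14.939%.
ES multiplier = φ(z)/(1−α) = 0.026674/0.01 = 2.667.
ES = 14.939% × 2.667 = 39.842%; on $750,000,000: $298,815,000.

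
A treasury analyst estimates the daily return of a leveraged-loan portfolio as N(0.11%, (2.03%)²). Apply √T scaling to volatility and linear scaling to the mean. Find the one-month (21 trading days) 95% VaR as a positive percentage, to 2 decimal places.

At 95%, z = 1.645.
σ_{21d} = 2.03% × √21 = 9.303%; μ_{21d} = 21 × 0.11% = 2.310%.
VaR = −(2.310%) + 1.645 × 9.303% = 12.993%.

12.99%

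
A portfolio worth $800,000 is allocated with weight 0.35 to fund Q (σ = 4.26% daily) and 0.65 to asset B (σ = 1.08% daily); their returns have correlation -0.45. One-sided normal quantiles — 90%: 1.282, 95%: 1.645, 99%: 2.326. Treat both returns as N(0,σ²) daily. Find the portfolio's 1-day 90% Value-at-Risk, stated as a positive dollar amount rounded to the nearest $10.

$13,660

σ_p² = 0.35²·4.26² + 0.65²·1.08² + 2·-0.45·0.35·0.65·4.26·1.08 = 1.7739 (%²).
σ_p = √1.7739 = 1.332%.
VaR = 1.282 × 1.332% = 1.708%; on $800,000 that is $13,664.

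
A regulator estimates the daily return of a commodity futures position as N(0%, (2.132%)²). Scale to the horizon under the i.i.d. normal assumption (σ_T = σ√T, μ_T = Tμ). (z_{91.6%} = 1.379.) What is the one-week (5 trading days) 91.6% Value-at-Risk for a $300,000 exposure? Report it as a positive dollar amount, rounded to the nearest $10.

$19,720

σ_{5d} = 2.132% × √5 = 4.767%.
VaR = 1.379 × 4.767% = 6.574%.
On $300,000: 0.06574 × $300,000 = $19,722.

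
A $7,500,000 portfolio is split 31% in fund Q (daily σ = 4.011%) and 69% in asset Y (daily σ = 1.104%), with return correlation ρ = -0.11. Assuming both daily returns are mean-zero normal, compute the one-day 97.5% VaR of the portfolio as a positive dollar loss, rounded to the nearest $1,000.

$204,000

σ_p² = 0.31²·4.011² + 0.69²·1.104² + 2·-0.11·0.31·0.69·4.011·1.104 = 1.9180 (%²).
σ_p = √1.9180 = 1.385%.
At 97.5%, z = 1.960.
VaR = 1.960 × 1.385% = 2.715%; on $7,500,000 that is $203,625.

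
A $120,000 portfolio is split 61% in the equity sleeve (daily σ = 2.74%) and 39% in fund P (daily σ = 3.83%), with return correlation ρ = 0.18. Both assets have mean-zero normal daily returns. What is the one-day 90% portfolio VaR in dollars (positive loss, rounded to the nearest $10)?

σ_p² = 0.61²·2.74² + 0.39²·3.83² + 2·0.18·0.61·0.39·2.74·3.83 = 5.9235 (%²).
σ_p = √5.9235 = 2.434%.
At 90%, z = 1.282.
VaR = 1.282 × 2.434% = 3.120%; on $120,000 that is $3,744.

$3,740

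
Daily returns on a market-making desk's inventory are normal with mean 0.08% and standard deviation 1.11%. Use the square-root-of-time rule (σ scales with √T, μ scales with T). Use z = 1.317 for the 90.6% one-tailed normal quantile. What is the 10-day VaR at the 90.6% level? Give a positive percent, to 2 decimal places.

σ_{10d} = 1.11% × √10 = 3.510%; μ_{10d} = 10 × 0.08% = 0.800%.
VaR = −(0.800%) + 1.317 × 3.510% = 3.823%.

3.82%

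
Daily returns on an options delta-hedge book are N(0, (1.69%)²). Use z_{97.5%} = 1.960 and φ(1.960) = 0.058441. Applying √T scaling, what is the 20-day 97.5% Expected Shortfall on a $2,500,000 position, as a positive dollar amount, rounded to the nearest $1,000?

σ_{20d} = 1.69% × √20 = 7.558%.
ES multiplier = φ(z)/(1−α) = 0.058441/0.025 = 2.338.
ES = 7.558% × 2.338 = 17.671%; on $2,500,000: $441,775.

$442,000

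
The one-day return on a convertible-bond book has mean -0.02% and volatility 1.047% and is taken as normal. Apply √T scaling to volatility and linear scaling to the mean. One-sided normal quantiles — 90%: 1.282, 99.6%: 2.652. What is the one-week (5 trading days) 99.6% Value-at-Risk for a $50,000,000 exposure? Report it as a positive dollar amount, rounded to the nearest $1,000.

σ_{5d} = 1.047% × √5 = 2.341%; μ_{5d} = 5 × -0.02% = -0.100%.
VaR = −(-0.100%) + 2.652 × 2.341% = 6.308%.
On $50,000,000: 0.06308 × $50,000,000 = $3,154,000.

$3,154,000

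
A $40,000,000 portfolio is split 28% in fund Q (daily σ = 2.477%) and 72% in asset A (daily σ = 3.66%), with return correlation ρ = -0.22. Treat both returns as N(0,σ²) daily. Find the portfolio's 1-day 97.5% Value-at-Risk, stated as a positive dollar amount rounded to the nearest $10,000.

$2,020,000

σ_p² = 0.28²·2.477² + 0.72²·3.66² + 2·-0.22·0.28·0.72·2.477·3.66 = 6.6211 (%²).
σ_p = √6.6211 = 2.573%.
At 97.5%, z = 1.960.
VaR = 1.960 × 2.573% = 5.043%; on $40,000,000 that is $2,017,200.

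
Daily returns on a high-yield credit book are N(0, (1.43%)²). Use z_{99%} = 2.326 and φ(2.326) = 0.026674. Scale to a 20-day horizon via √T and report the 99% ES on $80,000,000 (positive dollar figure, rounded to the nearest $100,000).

σ_{20d} = 1.43% × √20 = 6.395%.
ES multiplier = φ(z)/(1−α) = 0.026674/0.01 = 2.667.
ES = 6.395% × 2.667 = 17.055%; on $80,000,000: $13,644,000.

$13,600,000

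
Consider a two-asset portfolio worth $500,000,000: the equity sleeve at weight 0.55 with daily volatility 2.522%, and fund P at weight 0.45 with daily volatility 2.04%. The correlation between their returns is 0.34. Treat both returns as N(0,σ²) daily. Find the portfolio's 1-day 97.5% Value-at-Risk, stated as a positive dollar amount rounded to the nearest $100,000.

σ_p² = 0.55²·2.522² + 0.45²·2.04² + 2·0.34·0.55·0.45·2.522·2.04 = 3.6327 (%²).
σ_p = √3.6327 = 1.906%.
At 97.5%, z = 1.960.
VaR = 1.960 × 1.906% = 3.736%; on $500,000,000 that is $18,680,000.

$18,700,000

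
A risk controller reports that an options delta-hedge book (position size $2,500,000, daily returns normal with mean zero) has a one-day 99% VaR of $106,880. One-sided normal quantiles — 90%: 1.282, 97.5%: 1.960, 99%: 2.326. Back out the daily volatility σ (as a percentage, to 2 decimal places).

VaR as a fraction: $106,880 / $2,500,000 = 4.275%.
σ = VaR / z = 4.275% / 2.326 = 1.838%.

1.84%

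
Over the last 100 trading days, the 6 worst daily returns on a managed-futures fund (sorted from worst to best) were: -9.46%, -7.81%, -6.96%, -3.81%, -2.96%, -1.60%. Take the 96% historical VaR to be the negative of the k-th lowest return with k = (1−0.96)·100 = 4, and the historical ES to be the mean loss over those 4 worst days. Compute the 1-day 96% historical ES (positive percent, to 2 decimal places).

The 4 worst returns sum to -28.04%.
ES = −(-28.04%) / 4 = 7.01%.

7.01%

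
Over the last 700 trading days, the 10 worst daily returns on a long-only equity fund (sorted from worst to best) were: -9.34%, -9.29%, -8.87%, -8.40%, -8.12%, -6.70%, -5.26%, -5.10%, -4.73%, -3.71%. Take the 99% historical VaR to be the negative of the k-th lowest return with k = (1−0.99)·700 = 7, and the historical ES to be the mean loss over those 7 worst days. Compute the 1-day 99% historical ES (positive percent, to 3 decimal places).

7.997%

The 7 worst returns sum to -55.98%.
ES = −(-55.98%) / 7 = 7.9971…% ≈ 7.997%.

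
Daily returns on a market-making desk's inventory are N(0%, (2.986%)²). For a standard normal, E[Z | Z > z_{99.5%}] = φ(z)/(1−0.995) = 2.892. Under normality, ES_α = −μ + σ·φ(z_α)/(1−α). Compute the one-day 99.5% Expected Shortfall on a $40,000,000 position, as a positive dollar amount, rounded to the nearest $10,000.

$3,450,000

ES = 2.986% × 2.892 = 8.636%.
On $40,000,000: 0.08636 × $40,000,000 = $3,454,400.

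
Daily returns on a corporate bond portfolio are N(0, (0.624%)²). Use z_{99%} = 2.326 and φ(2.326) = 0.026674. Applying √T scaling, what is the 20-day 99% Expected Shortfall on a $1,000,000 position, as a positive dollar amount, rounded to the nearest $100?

σ_{20d} = 0.624% × √20 = 2.791%.
ES multiplier = φ(z)/(1−α) = 0.026674/0.01 = 2.667.
ES = 2.791% × 2.667 = 7.444%; on $1,000,000: $74,440.

$74,400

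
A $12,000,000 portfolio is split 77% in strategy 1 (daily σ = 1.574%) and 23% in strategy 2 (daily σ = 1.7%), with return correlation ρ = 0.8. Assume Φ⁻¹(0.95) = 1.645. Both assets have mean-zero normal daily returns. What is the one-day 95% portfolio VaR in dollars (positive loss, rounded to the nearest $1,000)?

$305,000

σ_p² = 0.77²·1.574² + 0.23²·1.7² + 2·0.8·0.77·0.23·1.574·1.7 = 2.3800 (%²).
σ_p = √2.3800 = 1.543%.
VaR = 1.645 × 1.543% = 2.538%; on $12,000,000 that is $304,560.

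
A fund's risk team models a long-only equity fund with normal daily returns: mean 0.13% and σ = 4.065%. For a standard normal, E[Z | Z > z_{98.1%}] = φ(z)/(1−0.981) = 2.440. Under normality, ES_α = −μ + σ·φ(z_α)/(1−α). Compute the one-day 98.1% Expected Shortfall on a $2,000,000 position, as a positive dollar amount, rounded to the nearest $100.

$195,800

ES = −(0.13%) + 4.065% × 2.440 = 9.789%.
On $2,000,000: 0.09789 × $2,000,000 = $195,780.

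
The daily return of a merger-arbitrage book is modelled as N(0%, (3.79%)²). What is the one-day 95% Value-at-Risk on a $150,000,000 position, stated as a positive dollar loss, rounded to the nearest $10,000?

At 95% one-sided, z = 1.645.
VaR = z·σ = 1.645 × 3.79% = 6.235%.
On $150,000,000: 0.06235 × $150,000,000 = $9,352,500.

$9,350,000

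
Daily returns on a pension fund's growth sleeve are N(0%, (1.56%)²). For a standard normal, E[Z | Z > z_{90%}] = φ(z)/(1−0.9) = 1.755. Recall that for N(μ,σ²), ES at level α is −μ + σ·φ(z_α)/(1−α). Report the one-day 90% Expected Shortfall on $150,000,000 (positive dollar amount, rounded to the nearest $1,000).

$4,107,000

ES = 1.56% × 1.755 = 2.738%.
On $150,000,000: 0.02738 × $150,000,000 = $4,107,000.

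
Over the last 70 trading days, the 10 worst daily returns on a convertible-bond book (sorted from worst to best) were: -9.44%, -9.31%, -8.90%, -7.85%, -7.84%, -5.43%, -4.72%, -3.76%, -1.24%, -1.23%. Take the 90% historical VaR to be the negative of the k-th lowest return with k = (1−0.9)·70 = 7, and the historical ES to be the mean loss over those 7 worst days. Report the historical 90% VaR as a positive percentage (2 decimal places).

k = 7; the 7th lowest return is -4.72%, so VaR = 4.72%.

4.72%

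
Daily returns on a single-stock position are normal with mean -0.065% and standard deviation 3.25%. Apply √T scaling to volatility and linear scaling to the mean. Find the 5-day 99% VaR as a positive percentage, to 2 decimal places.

At 99%, z = 2.326.
σ_{5d} = 3.25% × √5 = 7.267%; μ_{5d} = 5 × -0.065% = -0.325%.
VaR = −(-0.325%) + 2.326 × 7.267% = 17.228%.

17.23%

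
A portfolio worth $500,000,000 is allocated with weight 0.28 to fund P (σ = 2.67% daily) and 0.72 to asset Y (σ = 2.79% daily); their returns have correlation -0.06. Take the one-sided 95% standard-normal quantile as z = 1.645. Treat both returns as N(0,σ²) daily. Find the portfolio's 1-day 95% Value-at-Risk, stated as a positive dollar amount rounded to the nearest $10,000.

σ_p² = 0.28²·2.67² + 0.72²·2.79² + 2·-0.06·0.28·0.72·2.67·2.79 = 4.4140 (%²).
σ_p = √4.4140 = 2.101%.
VaR = 1.645 × 2.101% = 3.456%; on $500,000,000 that is $17,280,000.

$17,280,000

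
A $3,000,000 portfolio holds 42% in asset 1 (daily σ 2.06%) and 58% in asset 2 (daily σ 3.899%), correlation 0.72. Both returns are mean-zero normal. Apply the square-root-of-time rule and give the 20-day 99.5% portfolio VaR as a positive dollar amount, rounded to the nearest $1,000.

$1,018,000

σ_p = √(0.42²·2.06² + 0.58²·3.899² + 2·0.72·0.42·0.58·2.06·3.899) = 2.946%.
σ_{20d} = 2.946% × √20 = 13.175%.
z(99.5%) = 2.576.
VaR = 2.576 × 13.175% = 33.939%; on $3,000,000 that is $1,018,170.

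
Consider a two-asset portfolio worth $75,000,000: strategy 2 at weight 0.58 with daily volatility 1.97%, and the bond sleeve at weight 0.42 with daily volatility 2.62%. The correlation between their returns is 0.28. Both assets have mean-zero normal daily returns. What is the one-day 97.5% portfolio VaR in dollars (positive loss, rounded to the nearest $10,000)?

σ_p² = 0.58²·1.97² + 0.42²·2.62² + 2·0.28·0.58·0.42·1.97·2.62 = 3.2205 (%²).
σ_p = √3.2205 = 1.795%.
At 97.5%, z = 1.960.
VaR = 1.960 × 1.795% = 3.518%; on $75,000,000 that is $2,638,500.

$2,640,000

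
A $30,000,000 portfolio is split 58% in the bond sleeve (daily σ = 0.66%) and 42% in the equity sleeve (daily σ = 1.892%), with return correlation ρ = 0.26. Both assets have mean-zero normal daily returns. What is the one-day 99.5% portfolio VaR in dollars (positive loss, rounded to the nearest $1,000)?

$748,000

σ_p² = 0.58²·0.66² + 0.42²·1.892² + 2·0.26·0.58·0.42·0.66·1.892 = 0.9362 (%²).
σ_p = √0.9362 = 0.968%.
At 99.5%, z = 2.576.
VaR = 2.576 × 0.968% = 2.494%; on $30,000,000 that is $748,200.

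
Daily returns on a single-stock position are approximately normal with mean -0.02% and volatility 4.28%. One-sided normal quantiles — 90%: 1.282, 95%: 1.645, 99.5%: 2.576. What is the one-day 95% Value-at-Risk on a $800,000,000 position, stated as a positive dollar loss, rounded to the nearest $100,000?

$56,500,000

VaR = −μ + z·σ = −(-0.02%) + 1.645 × 4.28% = 7.061%.
On $800,000,000: 0.07061 × $800,000,000 = $56,488,000.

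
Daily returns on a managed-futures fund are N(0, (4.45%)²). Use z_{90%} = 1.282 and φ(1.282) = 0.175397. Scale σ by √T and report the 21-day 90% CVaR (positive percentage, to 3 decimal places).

σ_{21d} = 4.45% × √21 = 20.392%.
ES multiplier = φ(z)/(1−α) = 0.175397/0.1 = 1.754.
ES = 20.392% × 1.754 = 35.768%.

35.768%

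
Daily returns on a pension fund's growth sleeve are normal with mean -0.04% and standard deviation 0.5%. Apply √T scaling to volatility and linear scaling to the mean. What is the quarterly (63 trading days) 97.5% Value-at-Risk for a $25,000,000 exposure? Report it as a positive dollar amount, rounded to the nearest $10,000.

$2,570,000

At 97.5%, z = 1.960.
σ_{63d} = 0.5% × √63 = 3.969%; μ_{63d} = 63 × -0.04% = -2.520%.
VaR = −(-2.520%) + 1.960 × 3.969% = 10.299%.
On $25,000,000: 0.10299 × $25,000,000 = $2,574,750.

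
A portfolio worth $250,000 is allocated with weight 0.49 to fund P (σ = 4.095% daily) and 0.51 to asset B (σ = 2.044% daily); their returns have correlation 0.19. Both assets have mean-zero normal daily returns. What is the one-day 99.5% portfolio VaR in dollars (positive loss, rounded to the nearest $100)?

$15,700

σ_p² = 0.49²·4.095² + 0.51²·2.044² + 2·0.19·0.49·0.51·4.095·2.044 = 5.9078 (%²).
σ_p = √5.9078 = 2.431%.
At 99.5%, z = 2.576.
VaR = 2.576 × 2.431% = 6.262%; on $250,000 that is $15,655.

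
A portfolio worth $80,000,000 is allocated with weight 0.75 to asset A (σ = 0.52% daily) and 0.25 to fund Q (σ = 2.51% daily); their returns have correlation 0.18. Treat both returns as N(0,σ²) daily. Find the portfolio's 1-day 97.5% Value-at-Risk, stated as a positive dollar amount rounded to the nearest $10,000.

σ_p² = 0.75²·0.52² + 0.25²·2.51² + 2·0.18·0.75·0.25·0.52·2.51 = 0.6340 (%²).
σ_p = √0.6340 = 0.796%.
At 97.5%, z = 1.960.
VaR = 1.960 × 0.796% = 1.560%; on $80,000,000 that is $1,248,000.

$1,250,000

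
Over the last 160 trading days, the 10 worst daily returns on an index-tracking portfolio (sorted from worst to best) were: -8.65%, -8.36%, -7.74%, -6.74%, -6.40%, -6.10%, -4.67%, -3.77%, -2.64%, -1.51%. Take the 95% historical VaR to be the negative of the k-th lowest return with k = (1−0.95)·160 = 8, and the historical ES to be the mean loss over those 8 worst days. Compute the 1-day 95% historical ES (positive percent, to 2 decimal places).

The 8 worst returns sum to -52.43%.
ES = −(-52.43%) / 8 = 6.55375% ≈ 6.55%.

6.55%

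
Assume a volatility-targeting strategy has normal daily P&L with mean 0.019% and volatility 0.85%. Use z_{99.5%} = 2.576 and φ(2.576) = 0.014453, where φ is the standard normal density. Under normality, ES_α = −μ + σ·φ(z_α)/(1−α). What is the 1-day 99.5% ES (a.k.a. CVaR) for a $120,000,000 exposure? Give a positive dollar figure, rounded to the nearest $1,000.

$2,926,000

Tail multiplier: φ(z)/(1−α) = 0.014453 / 0.005 = 2.891.
ES = −(0.019%) + 0.85% × 2.891 = 2.438%.
On $120,000,000: 0.02438 × $120,000,000 = $2,925,600.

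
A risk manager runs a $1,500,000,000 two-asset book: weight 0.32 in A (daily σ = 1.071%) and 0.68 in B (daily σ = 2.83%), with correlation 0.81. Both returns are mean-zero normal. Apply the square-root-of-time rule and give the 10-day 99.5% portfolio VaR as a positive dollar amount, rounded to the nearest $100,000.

$270,200,000

σ_p = √(0.32²·1.071² + 0.68²·2.83² + 2·0.81·0.32·0.68·1.071·2.83) = 2.211%.
σ_{10d} = 2.211% × √10 = 6.992%.
z(99.5%) = 2.576.
VaR = 2.576 × 6.992% = 18.011%; on $1,500,000,000 that is $270,165,000.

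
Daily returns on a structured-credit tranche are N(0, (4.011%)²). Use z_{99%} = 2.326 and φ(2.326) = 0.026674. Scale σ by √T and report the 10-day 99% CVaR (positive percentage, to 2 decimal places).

33.83%

σ_{10d} = 4.011% × √10 = 12.684%.
ES multiplier = φ(z)/(1−α) = 0.026674/0.01 = 2.667.
ES = 12.684% × 2.667 = 33.828%.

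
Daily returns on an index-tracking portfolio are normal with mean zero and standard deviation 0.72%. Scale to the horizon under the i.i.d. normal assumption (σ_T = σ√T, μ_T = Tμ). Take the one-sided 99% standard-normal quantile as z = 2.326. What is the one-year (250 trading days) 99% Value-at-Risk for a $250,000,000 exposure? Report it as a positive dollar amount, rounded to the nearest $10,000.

$66,200,000

σ_{250d} = 0.72% × √250 = 11.384%.
VaR = 2.326 × 11.384% = 26.479%.
On $250,000,000: 0.26479 × $250,000,000 = $66,197,500.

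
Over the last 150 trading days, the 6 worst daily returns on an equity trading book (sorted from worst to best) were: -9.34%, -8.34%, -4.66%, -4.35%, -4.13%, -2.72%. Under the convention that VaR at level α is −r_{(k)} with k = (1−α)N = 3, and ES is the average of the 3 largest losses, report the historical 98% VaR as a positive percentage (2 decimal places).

k = 3; the 3rd lowest return is -4.66%, so VaR = 4.66%.

4.66%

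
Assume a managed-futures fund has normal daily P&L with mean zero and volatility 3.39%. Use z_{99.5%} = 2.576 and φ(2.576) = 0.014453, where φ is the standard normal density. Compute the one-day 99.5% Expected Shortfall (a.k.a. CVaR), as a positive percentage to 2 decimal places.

Tail multiplier: φ(z)/(1−α) = 0.014453 / 0.005 = 2.891.
ES = 3.39% × 2.891 = 9.800%.

9.80%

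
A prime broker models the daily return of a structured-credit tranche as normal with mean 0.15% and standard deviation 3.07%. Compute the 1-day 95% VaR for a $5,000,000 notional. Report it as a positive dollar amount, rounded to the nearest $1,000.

$245,000

At 95% one-sided, z = 1.645.
VaR = −μ + z·σ = −(0.15%) + 1.645 × 3.07% = 4.900%.
On $5,000,000: 0.04900 × $5,000,000 = $245,000.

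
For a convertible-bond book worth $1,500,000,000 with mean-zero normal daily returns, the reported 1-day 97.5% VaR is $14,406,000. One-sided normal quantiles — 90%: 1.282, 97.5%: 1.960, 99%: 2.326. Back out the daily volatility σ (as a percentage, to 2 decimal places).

VaR as a fraction: $14,406,000 / $1,500,000,000 = 0.960%.
σ = VaR / z = 0.960% / 1.960 = 0.490%.

0.49%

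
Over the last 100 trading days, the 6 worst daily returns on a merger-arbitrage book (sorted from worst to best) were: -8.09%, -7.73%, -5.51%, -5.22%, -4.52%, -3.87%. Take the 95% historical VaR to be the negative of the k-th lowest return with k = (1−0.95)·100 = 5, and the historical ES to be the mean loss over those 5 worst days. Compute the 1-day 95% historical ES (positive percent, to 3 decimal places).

6.214%

The 5 worst returns sum to -31.07%.
ES = −(-31.07%) / 5 = 6.214%.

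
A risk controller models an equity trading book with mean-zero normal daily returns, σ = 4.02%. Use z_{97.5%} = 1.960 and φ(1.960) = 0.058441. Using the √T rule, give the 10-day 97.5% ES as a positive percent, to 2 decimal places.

29.72%

σ_{10d} = 4.02% × √10 = 12.712%.
ES multiplier = φ(z)/(1−α) = 0.058441/0.025 = 2.338.
ES = 12.712% × 2.338 = 29.721%.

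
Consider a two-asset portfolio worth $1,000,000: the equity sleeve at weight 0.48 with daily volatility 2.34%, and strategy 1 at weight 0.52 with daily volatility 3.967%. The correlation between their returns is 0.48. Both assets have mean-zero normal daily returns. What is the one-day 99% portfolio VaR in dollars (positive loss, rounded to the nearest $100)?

σ_p² = 0.48²·2.34² + 0.52²·3.967² + 2·0.48·0.48·0.52·2.34·3.967 = 7.7412 (%²).
σ_p = √7.7412 = 2.782%.
At 99%, z = 2.326.
VaR = 2.326 × 2.782% = 6.471%; on $1,000,000 that is $64,710.

$64,700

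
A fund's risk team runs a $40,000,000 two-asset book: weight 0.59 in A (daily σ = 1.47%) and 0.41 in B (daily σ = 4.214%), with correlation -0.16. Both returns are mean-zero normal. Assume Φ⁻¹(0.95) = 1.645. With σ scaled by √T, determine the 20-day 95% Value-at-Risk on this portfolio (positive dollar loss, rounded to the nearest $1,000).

$5,311,000

σ_p = √(0.59²·1.47² + 0.41²·4.214² + 2·-0.16·0.59·0.41·1.47·4.214) = 1.805%.
σ_{20d} = 1.805% × √20 = 8.072%.
VaR = 1.645 × 8.072% = 13.278%; on $40,000,000 that is $5,311,200.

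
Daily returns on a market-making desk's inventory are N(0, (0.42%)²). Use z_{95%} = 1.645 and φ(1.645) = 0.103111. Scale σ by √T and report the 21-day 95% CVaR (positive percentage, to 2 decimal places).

σ_{21d} = 0.42% × √21 = 1.925%.
ES multiplier = φ(z)/(1−α) = 0.103111/0.05 = 2.062.
ES = 1.925% × 2.062 = 3.969%.

3.97%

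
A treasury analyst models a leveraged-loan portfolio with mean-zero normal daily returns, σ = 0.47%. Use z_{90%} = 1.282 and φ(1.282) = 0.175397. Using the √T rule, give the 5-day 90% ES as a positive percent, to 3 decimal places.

1.843%

σ_{5d} = 0.47% × √5 = 1.051%.
ES multiplier = φ(z)/(1−α) = 0.175397/0.1 = 1.754.
ES = 1.051% × 1.754 = 1.843%.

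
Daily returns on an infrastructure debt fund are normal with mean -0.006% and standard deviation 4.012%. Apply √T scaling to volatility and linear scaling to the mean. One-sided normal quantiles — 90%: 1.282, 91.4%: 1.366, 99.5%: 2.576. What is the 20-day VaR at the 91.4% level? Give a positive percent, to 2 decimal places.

σ_{20d} = 4.012% × √20 = 17.942%; μ_{20d} = 20 × -0.006% = -0.120%.
VaR = −(-0.120%) + 1.366 × 17.942% = 24.629%.

24.63%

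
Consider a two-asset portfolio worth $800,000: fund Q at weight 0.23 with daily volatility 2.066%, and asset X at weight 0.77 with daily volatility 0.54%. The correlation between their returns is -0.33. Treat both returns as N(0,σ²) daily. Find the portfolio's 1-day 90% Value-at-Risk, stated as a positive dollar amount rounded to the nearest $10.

$5,310

σ_p² = 0.23²·2.066² + 0.77²·0.54² + 2·-0.33·0.23·0.77·2.066·0.54 = 0.2683 (%²).
σ_p = √0.2683 = 0.518%.
At 90%, z = 1.282.
VaR = 1.282 × 0.518% = 0.664%; on $800,000 that is $5,312.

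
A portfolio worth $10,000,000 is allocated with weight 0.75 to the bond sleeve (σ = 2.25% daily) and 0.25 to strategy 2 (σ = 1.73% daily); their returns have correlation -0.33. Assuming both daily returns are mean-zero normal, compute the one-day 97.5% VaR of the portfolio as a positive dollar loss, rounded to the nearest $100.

$313,200

σ_p² = 0.75²·2.25² + 0.25²·1.73² + 2·-0.33·0.75·0.25·2.25·1.73 = 2.5530 (%²).
σ_p = √2.5530 = 1.598%.
At 97.5%, z = 1.960.
VaR = 1.960 × 1.598% = 3.132%; on $10,000,000 that is $313,200.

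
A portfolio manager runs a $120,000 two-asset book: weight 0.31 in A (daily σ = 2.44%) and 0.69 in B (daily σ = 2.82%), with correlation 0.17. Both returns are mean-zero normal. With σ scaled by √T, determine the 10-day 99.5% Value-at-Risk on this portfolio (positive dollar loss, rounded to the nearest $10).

$21,550

σ_p = √(0.31²·2.44² + 0.69²·2.82² + 2·0.17·0.31·0.69·2.44·2.82) = 2.204%.
σ_{10d} = 2.204% × √10 = 6.970%.
z(99.5%) = 2.576.
VaR = 2.576 × 6.970% = 17.955%; on $120,000 that is $21,546.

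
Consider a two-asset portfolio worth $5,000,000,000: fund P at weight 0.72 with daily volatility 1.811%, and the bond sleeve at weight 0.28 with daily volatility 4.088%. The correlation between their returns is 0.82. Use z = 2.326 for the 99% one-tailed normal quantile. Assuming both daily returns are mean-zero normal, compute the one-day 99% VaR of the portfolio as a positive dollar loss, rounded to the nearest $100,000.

σ_p² = 0.72²·1.811² + 0.28²·4.088² + 2·0.82·0.72·0.28·1.811·4.088 = 5.4581 (%²).
σ_p = √5.4581 = 2.336%.
VaR = 2.326 × 2.336% = 5.434%; on $5,000,000,000 that is $271,700,000.

$271,700,000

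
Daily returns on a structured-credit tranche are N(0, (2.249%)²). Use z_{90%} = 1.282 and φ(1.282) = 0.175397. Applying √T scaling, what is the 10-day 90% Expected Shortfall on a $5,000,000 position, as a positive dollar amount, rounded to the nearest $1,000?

σ_{10d} = 2.249% × √10 = 7.112%.
ES multiplier = φ(z)/(1−α) = 0.175397/0.1 = 1.754.
ES = 7.112% × 1.754 = 12.474%; on $5,000,000: $623,700.

$624,000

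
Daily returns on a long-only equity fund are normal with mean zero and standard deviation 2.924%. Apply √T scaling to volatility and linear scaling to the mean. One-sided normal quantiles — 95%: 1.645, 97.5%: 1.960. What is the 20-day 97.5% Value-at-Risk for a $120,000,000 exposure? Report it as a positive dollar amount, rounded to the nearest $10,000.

σ_{20d} = 2.924% × √20 = 13.077%.
VaR = 1.960 × 13.077% = 25.631%.
On $120,000,000: 0.25631 × $120,000,000 = $30,757,200.

$30,760,000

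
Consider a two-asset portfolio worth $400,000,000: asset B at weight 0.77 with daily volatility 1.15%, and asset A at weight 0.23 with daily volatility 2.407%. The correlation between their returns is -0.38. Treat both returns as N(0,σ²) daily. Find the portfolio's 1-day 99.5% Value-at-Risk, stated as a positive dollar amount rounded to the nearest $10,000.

σ_p² = 0.77²·1.15² + 0.23²·2.407² + 2·-0.38·0.77·0.23·1.15·2.407 = 0.7180 (%²).
σ_p = √0.7180 = 0.847%.
At 99.5%, z = 2.576.
VaR = 2.576 × 0.847% = 2.182%; on $400,000,000 that is $8,728,000.

$8,730,000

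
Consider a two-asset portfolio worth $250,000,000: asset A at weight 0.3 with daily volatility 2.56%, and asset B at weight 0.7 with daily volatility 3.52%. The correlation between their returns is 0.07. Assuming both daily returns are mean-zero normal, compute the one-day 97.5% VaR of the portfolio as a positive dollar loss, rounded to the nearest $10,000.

σ_p² = 0.3²·2.56² + 0.7²·3.52² + 2·0.07·0.3·0.7·2.56·3.52 = 6.9260 (%²).
σ_p = √6.9260 = 2.632%.
At 97.5%, z = 1.960.
VaR = 1.960 × 2.632% = 5.159%; on $250,000,000 that is $12,897,500.

$12,900,000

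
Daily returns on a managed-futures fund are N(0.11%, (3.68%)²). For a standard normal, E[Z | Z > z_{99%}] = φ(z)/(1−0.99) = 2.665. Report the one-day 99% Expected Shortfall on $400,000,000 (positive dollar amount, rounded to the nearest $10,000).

ES = −(0.11%) + 3.68% × 2.665 = 9.697%.
On $400,000,000: 0.09697 × $400,000,000 = $38,788,000.

$38,790,000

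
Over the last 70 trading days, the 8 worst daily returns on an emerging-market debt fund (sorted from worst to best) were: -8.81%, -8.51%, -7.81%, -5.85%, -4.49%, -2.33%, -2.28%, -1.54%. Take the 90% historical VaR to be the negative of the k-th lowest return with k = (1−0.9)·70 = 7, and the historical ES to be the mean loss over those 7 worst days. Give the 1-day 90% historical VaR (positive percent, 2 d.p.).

k = 7; the 7th lowest return is -2.28%, so VaR = 2.28%.

2.28%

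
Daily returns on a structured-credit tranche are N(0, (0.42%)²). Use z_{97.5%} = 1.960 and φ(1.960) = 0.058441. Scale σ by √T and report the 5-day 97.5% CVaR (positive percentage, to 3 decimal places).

2.195%

σ_{5d} = 0.42% × √5 = 0.939%.
ES multiplier = φ(z)/(1−α) = 0.058441/0.025 = 2.338.
ES = 0.939% × 2.338 = 2.195%.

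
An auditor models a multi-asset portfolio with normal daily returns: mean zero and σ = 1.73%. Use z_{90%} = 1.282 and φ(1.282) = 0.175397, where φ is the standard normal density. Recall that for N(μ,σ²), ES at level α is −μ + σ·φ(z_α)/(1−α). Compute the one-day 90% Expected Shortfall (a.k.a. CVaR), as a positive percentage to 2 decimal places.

Tail multiplier: φ(z)/(1−α) = 0.175397 / 0.1 = 1.754.
ES = 1.73% × 1.754 = 3.034%.

3.03%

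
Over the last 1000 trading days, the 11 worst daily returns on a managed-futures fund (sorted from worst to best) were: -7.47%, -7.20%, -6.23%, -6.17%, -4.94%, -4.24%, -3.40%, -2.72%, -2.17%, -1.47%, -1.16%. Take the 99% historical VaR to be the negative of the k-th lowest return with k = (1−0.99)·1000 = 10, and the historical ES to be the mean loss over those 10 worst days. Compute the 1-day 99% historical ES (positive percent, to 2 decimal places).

The 10 worst returns sum to -46.01%.
ES = −(-46.01%) / 10 = 4.601% ≈ 4.60%.

4.60%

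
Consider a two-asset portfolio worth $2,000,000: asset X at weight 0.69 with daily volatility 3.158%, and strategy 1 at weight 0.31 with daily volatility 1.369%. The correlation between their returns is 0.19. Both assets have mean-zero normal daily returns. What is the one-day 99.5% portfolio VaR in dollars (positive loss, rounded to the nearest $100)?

σ_p² = 0.69²·3.158² + 0.31²·1.369² + 2·0.19·0.69·0.31·3.158·1.369 = 5.2796 (%²).
σ_p = √5.2796 = 2.298%.
At 99.5%, z = 2.576.
VaR = 2.576 × 2.298% = 5.920%; on $2,000,000 that is $118,400.

$118,400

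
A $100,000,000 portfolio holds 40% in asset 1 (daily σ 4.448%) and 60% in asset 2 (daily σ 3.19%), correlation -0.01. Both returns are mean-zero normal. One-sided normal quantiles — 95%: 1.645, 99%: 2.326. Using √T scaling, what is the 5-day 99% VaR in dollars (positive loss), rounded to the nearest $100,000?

σ_p = √(0.4²·4.448² + 0.6²·3.19² + 2·-0.01·0.4·0.6·4.448·3.19) = 2.600%.
σ_{5d} = 2.600% × √5 = 5.814%.
VaR = 2.326 × 5.814% = 13.523%; on $100,000,000 that is $13,523,000.

$13,500,000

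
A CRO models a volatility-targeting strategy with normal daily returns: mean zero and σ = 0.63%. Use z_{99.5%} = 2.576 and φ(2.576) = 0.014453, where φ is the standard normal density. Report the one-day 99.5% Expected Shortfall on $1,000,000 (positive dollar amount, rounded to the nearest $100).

$18,200

Tail multiplier: φ(z)/(1−α) = 0.014453 / 0.005 = 2.891.
ES = 0.63% × 2.891 = 1.821%.
On $1,000,000: 0.01821 × $1,000,000 = $18,210.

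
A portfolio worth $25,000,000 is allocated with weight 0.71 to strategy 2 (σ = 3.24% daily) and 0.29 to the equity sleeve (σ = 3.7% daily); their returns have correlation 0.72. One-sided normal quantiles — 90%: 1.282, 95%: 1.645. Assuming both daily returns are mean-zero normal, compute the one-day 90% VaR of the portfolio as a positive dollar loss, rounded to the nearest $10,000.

$1,010,000

σ_p² = 0.71²·3.24² + 0.29²·3.7² + 2·0.72·0.71·0.29·3.24·3.7 = 9.9976 (%²).
σ_p = √9.9976 = 3.162%.
VaR = 1.282 × 3.162% = 4.054%; on $25,000,000 that is $1,013,500.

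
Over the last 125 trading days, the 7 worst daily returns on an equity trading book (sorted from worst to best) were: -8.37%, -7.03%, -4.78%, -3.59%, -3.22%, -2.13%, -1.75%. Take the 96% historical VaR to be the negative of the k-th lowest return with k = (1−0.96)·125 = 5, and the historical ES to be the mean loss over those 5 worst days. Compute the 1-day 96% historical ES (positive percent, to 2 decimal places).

The 5 worst returns sum to -26.99%.
ES = −(-26.99%) / 5 = 5.398% ≈ 5.40%.

5.40%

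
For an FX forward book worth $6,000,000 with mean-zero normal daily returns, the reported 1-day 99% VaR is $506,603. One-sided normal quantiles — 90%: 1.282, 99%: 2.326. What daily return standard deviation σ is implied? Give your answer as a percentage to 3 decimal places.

VaR as a fraction: $506,603 / $6,000,000 = 8.443%.
σ = VaR / z = 8.443% / 2.326 = 3.630%.

3.630%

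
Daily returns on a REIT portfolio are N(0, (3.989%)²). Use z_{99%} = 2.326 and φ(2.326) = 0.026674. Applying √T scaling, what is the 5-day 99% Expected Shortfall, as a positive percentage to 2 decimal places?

23.79%

σ_{5d} = 3.989% × √5 = 8.920%.
ES multiplier = φ(z)/(1−α) = 0.026674/0.01 = 2.667.
ES = 8.920% × 2.667 = 23.790%.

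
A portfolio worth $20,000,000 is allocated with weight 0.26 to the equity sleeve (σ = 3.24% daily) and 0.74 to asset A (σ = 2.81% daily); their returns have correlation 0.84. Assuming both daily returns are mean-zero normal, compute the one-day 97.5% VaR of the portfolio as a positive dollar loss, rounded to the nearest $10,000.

σ_p² = 0.26²·3.24² + 0.74²·2.81² + 2·0.84·0.26·0.74·3.24·2.81 = 7.9764 (%²).
σ_p = √7.9764 = 2.824%.
At 97.5%, z = 1.960.
VaR = 1.960 × 2.824% = 5.535%; on $20,000,000 that is $1,107,000.

$1,110,000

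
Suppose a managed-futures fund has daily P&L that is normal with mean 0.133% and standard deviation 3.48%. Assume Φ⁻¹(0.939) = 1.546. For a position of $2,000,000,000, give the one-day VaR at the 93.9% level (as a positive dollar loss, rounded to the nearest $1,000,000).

VaR = −μ + z·σ = −(0.133%) + 1.546 × 3.48% = 5.247%.
On $2,000,000,000: 0.05247 × $2,000,000,000 = $104,940,000.

$105,000,000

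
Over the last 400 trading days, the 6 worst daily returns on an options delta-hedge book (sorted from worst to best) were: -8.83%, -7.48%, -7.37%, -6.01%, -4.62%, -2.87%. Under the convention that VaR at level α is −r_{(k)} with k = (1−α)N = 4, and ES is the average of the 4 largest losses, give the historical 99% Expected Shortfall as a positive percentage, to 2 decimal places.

The 4 worst returns sum to -29.69%.
ES = −(-29.69%) / 4 = 7.4225% ≈ 7.42%.

7.42%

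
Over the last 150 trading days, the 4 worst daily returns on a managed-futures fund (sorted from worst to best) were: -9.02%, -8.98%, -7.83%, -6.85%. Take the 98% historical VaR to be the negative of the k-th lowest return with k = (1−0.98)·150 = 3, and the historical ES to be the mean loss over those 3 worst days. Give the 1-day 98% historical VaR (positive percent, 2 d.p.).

k = 3; the 3rd lowest return is -7.83%, so VaR = 7.83%.

7.83%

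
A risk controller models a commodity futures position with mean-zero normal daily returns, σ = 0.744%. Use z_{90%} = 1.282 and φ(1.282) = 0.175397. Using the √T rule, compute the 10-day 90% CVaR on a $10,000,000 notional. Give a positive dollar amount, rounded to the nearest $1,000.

$413,000

σ_{10d} = 0.744% × √10 = 2.353%.
ES multiplier = φ(z)/(1−α) = 0.175397/0.1 = 1.754.
ES = 2.353% × 1.754 = 4.127%; on $10,000,000: $412,700.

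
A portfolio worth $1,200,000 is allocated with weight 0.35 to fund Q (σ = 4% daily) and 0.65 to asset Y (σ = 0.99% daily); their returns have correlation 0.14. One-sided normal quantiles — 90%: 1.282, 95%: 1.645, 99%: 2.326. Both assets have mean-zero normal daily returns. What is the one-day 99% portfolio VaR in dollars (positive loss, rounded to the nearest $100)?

$45,200

σ_p² = 0.35²·4² + 0.65²·0.99² + 2·0.14·0.35·0.65·4·0.99 = 2.6263 (%²).
σ_p = √2.6263 = 1.621%.
VaR = 2.326 × 1.621% = 3.770%; on $1,200,000 that is $45,240.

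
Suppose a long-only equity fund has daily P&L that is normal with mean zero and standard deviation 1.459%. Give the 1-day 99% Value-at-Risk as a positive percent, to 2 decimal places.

3.39%

At 99% one-sided, z = 2.326.
VaR = z·σ = 2.326 × 1.459% = 3.394%.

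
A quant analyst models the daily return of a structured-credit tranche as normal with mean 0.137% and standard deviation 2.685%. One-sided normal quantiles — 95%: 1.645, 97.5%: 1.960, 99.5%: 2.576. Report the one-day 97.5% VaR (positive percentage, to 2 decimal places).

5.13%

VaR = −μ + z·σ = −(0.137%) + 1.960 × 2.685% = 5.126%.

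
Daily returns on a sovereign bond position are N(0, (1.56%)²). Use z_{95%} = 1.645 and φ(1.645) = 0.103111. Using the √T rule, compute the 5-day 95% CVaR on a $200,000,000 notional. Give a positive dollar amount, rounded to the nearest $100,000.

σ_{5d} = 1.56% × √5 = 3.488%.
ES multiplier = φ(z)/(1−α) = 0.103111/0.05 = 2.062.
ES = 3.488% × 2.062 = 7.192%; on $200,000,000: $14,384,000.

$14,400,000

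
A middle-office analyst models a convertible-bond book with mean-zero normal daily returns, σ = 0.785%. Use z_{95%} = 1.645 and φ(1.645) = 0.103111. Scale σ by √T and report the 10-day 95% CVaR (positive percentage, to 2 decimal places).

σ_{10d} = 0.785% × √10 = 2.482%.
ES multiplier = φ(z)/(1−α) = 0.103111/0.05 = 2.062.
ES = 2.482% × 2.062 = 5.118%.

5.12%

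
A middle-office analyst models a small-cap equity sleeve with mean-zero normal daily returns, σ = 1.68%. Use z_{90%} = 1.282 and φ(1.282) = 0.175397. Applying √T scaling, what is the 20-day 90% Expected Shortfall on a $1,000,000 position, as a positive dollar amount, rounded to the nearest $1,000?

σ_{20d} = 1.68% × √20 = 7.513%.
ES multiplier = φ(z)/(1−α) = 0.175397/0.1 = 1.754.
ES = 7.513% × 1.754 = 13.178%; on $1,000,000: $131,780.

$132,000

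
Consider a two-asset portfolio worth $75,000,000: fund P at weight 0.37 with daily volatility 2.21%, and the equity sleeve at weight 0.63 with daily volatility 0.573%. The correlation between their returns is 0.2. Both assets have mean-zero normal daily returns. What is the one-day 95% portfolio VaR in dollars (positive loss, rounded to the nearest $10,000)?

σ_p² = 0.37²·2.21² + 0.63²·0.573² + 2·0.2·0.37·0.63·2.21·0.573 = 0.9170 (%²).
σ_p = √0.9170 = 0.958%.
At 95%, z = 1.645.
VaR = 1.645 × 0.958% = 1.576%; on $75,000,000 that is $1,182,000.

$1,180,000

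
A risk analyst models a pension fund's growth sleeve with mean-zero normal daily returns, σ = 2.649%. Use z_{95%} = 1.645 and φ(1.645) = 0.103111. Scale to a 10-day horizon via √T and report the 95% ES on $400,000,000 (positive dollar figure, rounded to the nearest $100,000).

σ_{10d} = 2.649% × √10 = 8.377%.
ES multiplier = φ(z)/(1−α) = 0.103111/0.05 = 2.062.
ES = 8.377% × 2.062 = 17.273%; on $400,000,000: $69,092,000.

$69,100,000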